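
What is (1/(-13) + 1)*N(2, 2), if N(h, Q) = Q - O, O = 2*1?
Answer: 0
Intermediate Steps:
O = 2
N(h, Q) = -2 + Q (N(h, Q) = Q - 1*2 = Q - 2 = -2 + Q)
(1/(-13) + 1)*N(2, 2) = (1/(-13) + 1)*(-2 + 2) = (-1/13 + 1)*0 = (12/13)*0 = 0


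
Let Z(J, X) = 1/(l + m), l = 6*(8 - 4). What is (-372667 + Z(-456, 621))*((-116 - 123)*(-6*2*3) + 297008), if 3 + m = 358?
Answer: -43164880924704/379 ≈ -1.1389e+11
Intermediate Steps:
m = 355 (m = -3 + 358 = 355)
l = 24 (l = 6*4 = 24)
Z(J, X) = 1/379 (Z(J, X) = 1/(24 + 355) = 1/379)
(-372667 + Z(-456, 621))*((-116 - 123)*(-6*2*3) + 297008) = (-372667 + 1/379)*((-116 - 123)*(-6*2*3) + 297008) = -141240792*(-(-2868)*3 + 297008)/379 = -141240792*(-239*(-36) + 297008)/379 = -141240792*(8604 + 297008)/379 = -141240792/379*305612 = -43164880924704/379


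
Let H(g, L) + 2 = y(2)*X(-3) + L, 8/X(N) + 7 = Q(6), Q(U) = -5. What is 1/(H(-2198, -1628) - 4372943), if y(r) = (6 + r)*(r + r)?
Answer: -3/13123783 ≈ -2.2859e-7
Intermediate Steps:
X(N) = -⅔ (X(N) = 8/(-7 - 5) = 8/(-12) = 8*(-1/12) = -⅔)
y(r) = 2*r*(6 + r) (y(r) = (6 + r)*(2*r) = 2*r*(6 + r))
H(g, L) = -70/3 + L (H(g, L) = -2 + ((2*2*(6 + 2))*(-⅔) + L) = -2 + ((2*2*8)*(-⅔) + L) = -2 + (32*(-⅔) + L) = -2 + (-64/3 + L) = -70/3 + L)
1/(H(-2198, -1628) - 4372943) = 1/((-70/3 - 1628) - 4372943) = 1/(-4954/3 - 4372943) = 1/(-13123783/3) = -3/13123783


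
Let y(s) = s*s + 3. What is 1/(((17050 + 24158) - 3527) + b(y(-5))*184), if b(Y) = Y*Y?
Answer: 1/181937 ≈ 5.4964e-6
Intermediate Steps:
y(s) = 3 + s² (y(s) = s² + 3 = 3 + s²)
b(Y) = Y²
1/(((17050 + 24158) - 3527) + b(y(-5))*184) = 1/(((17050 + 24158) - 3527) + (3 + (-5)²)²*184) = 1/((41208 - 3527) + (3 + 25)²*184) = 1/(37681 + 28²*184) = 1/(37681 + 784*184) = 1/(37681 + 144256) = 1/181937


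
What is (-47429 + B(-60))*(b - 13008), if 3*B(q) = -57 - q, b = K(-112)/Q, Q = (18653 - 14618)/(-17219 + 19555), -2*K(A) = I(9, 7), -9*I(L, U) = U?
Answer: 22403912671232/36315 ≈ 6.1693e+8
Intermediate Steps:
I(L, U) = -U/9
K(A) = 7/18 (K(A) = -(-1)*7/18 = -1/2*(-7/9) = 7/18)
Q = 4035/2336 ≈ 1.7273
b = 8176/36315 (b = 7/(18*(4035/2336)) = (7/18)*(2336/4035) = 8176/36315 ≈ 0.22514)
B(q) = -19 - q/3 (B(q) = (-57 - q)/3 = -19 - q/3)
(-47429 + B(-60))*(b - 13008) = (-47429 + (-19 - 1/3*(-60)))*(8176/36315 - 13008) = (-47429 + (-19 + 20))*(-472377344/36315) = (-47429 + 1)*(-472377344/36315) = -47428*(-472377344/36315) = 22403912671232/36315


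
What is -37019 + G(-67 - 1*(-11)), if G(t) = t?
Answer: -37075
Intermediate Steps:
-37019 + G(-67 - 1*(-11)) = -37019 + (-67 - 1*(-11)) = -37019 + (-67 + 11) = -37019 - 56 = -37075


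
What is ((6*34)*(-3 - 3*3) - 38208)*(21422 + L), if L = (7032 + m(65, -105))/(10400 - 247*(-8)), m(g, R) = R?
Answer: -192481184874/221 ≈ -8.7096e+8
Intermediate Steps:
L = 6927/12376 (L = (7032 - 105)/(10400 - 247*(-8)) = 6927/(10400 + 1976) = 6927/12376 ≈ 0.55971)
((6*34)*(-3 - 3*3) - 38208)*(21422 + L) = ((6*34)*(-3 - 3*3) - 38208)*(21422 + 6927/12376) = (204*(-3 - 9) - 38208)*(265125599/12376) = (204*(-12) - 38208)*(265125599/12376) = (-2448 - 38208)*(265125599/12376) = -40656*265125599/12376 = -192481184874/221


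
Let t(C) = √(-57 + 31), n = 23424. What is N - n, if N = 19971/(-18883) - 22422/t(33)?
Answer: -442335363/18883 + 11211*I*√26/13 ≈ -23425.0 + 4397.3*I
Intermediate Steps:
t(C) = I*√26 (t(C) = √(-26) = I*√26)
N = -19971/18883 + 11211*I*√26/13 (N = 19971/(-18883) - 22422*(-I*√26/26) = 19971*(-1/18883) - (-11211)*I*√26/13 = -19971/18883 + 11211*I*√26/13 ≈ -1.0576 + 4397.3*I)
N - n = (-19971/18883 + 11211*I*√26/13) - 1*23424 = (-19971/18883 + 11211*I*√26/13) - 23424 = -442335363/18883 + 11211*I*√26/13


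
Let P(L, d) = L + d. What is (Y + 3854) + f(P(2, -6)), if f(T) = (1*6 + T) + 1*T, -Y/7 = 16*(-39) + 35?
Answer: 7975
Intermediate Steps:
Y = 4123 (Y = -7*(16*(-39) + 35) = -7*(-624 + 35) = -7*(-589) = 4123)
f(T) = 6 + 2*T (f(T) = (6 + T) + T = 6 + 2*T)
(Y + 3854) + f(P(2, -6)) = (4123 + 3854) + (6 + 2*(2 - 6)) = 7977 + (6 + 2*(-4)) = 7977 + (6 - 8) = 7977 - 2 = 7975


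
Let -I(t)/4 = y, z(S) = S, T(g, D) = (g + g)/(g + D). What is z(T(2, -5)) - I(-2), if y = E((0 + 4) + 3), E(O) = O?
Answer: 80/3 ≈ 26.667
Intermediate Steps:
T(g, D) = 2*g/(D + g) (T(g, D) = (2*g)/(D + g) = 2*g/(D + g))
y = 7 (y = (0 + 4) + 3 = 4 + 3 = 7)
I(t) = -28 (I(t) = -4*7 = -28)
z(T(2, -5)) - I(-2) = 2*2/(-5 + 2) - 1*(-28) = 2*2/(-3) + 28 = 2*2*(-1/3) + 28 = -4/3 + 28 = 80/3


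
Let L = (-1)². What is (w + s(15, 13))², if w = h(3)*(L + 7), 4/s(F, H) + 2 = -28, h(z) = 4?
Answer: 228484/225 ≈ 1015.5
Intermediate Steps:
L = 1
s(F, H) = -2/15 (s(F, H) = 4/(-2 - 28) = 4/(-30) = 4*(-1/30) = -2/15)
w = 32 (w = 4*(1 + 7) = 4*8 = 32)
(w + s(15, 13))² = (32 - 2/15)² = (478/15)² = 228484/225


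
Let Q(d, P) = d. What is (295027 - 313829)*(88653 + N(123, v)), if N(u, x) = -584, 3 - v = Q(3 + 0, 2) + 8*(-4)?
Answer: -1655873338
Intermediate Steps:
v = 32 (v = 3 - ((3 + 0) + 8*(-4)) = 3 - (3 - 32) = 3 - 1*(-29) = 3 + 29 = 32)
(295027 - 313829)*(88653 + N(123, v)) = (295027 - 313829)*(88653 - 584) = -18802*88069 = -1655873338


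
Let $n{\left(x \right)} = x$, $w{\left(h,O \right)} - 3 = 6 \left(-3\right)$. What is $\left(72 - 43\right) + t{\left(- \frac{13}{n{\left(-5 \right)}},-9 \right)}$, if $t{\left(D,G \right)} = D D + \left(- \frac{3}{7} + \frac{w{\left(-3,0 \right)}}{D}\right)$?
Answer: $\frac{67254}{2275} \approx 29.562$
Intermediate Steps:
$w{\left(h,O \right)} = -15$ ($w{\left(h,O \right)} = 3 + 6 \left(-3\right) = 3 - 18 = -15$)
$t{\left(D,G \right)} = - \frac{3}{7} + D^{2} - \frac{15}{D}$ ($t{\left(D,G \right)} = D D - \left(\frac{3}{7} + \frac{15}{D}\right) = D^{2} - \left(\frac{3}{7} + \frac{15}{D}\right) = - \frac{3}{7} + D^{2} - \frac{15}{D}$)
$\left(72 - 43\right) + t{\left(- \frac{13}{n{\left(-5 \right)}},-9 \right)} = \left(72 - 43\right) - \left(\frac{3}{7} - \frac{169}{25} + \frac{75}{13}\right) = 29 - \left(\frac{3}{7} - \frac{169}{25} + \frac{75}{13}\right) = 29 - - \frac{1279}{2275} = 29 + \frac{1279}{2275} = \frac{67254}{2275}$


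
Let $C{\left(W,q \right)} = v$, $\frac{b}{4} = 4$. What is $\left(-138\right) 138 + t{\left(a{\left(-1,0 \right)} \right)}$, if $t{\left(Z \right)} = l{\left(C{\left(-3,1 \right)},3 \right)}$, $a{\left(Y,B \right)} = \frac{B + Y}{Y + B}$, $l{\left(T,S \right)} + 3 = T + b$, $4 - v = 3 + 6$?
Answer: $-19036$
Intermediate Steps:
$b = 16$ ($b = 4 \cdot 4 = 16$)
$v = -5$ ($v = 4 - \left(3 + 6\right) = 4 - 9 = -5$)
$C{\left(W,q \right)} = -5$
$l{\left(T,S \right)} = 13 + T$ ($l{\left(T,S \right)} = -3 + \left(T + 16\right) = -3 + \left(16 + T\right) = 13 + T$)
$a{\left(Y,B \right)} = 1$ ($a{\left(Y,B \right)} = \frac{B + Y}{B + Y} = 1$)
$t{\left(Z \right)} = 8$ ($t{\left(Z \right)} = 13 - 5 = 8$)
$\left(-138\right) 138 + t{\left(a{\left(-1,0 \right)} \right)} = \left(-138\right) 138 + 8 = -19044 + 8 = -19036$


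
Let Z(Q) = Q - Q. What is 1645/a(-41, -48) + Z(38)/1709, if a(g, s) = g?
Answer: -1645/41 ≈ -40.122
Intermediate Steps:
Z(Q) = 0
1645/a(-41, -48) + Z(38)/1709 = 1645/(-41) + 0/1709 = 1645*(-1/41) + 0*(1/1709) = -1645/41 + 0 = -1645/41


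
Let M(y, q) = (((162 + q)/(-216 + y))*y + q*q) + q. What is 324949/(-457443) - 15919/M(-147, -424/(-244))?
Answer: -99668723192831/443526669054 ≈ -224.72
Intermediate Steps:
M(y, q) = q + q² + y*(162 + q)/(-216 + y) (M(y, q) = (((162 + q)/(-216 + y))*y + q²) + q = (y*(162 + q)/(-216 + y) + q²) + q = (q² + y*(162 + q)/(-216 + y)) + q = q + q² + y*(162 + q)/(-216 + y))
324949/(-457443) - 15919/M(-147, -424/(-244)) = 324949/(-457443) - 15919*(-216 - 147)/(-(-91584)/(-244) - 216*(-424/(-244))² + 162*(-147) - 147*(-424/(-244))² + 2*(-424/(-244))*(-147)) = 324949*(-1/457443) - 15919*(-363/(-(-91584)*(-1)/244 - 216*(-424*(-1/244))² - 23814 - 147*(-424*(-1/244))² + 2*(-424*(-1/244))*(-147))) = -324949/457443 - 15919*(-363/(-216*106/61 - 216*(106/61)² - 23814 - 147*(106/61)² + 2*(106/61)*(-147))) = -324949/457443 - 15919*(-363/(-22896/61 - 216*11236/3721 - 23814 - 147*11236/3721 - 31164/61)) = -324949/457443 - 15919*(-363/(-22896/61 - 2426976/3721 - 23814 - 1651692/3721 - 31164/61)) = -324949/457443 - 15919/((-1/363*(-95988222/3721))) = -324949/457443 - 15919/2908734/40931 = -324949/457443 - 15919*40931/2908734 = -324949/457443 - 651580589/2908734 = -99668723192831/443526669054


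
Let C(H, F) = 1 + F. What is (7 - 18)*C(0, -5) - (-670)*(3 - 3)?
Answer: 44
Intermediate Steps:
(7 - 18)*C(0, -5) - (-670)*(3 - 3) = (7 - 18)*(1 - 5) - (-670)*(3 - 3) = -11*(-4) - (-670)*0 = 44 - 1*0 = 44 + 0 = 44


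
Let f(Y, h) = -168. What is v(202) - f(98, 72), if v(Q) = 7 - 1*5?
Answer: 170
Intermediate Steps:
v(Q) = 2 (v(Q) = 7 - 5 = 2)
v(202) - f(98, 72) = 2 - 1*(-168) = 2 + 168 = 170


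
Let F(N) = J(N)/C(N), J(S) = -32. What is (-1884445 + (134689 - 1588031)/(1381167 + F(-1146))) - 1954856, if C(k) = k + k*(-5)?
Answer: -3038456996172753/791408687 ≈ -3.8393e+6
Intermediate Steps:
C(k) = -4*k (C(k) = k - 5*k = -4*k)
F(N) = 8/N (F(N) = -32*(-1/(4*N)) = -(-8)/N = 8/N)
(-1884445 + (134689 - 1588031)/(1381167 + F(-1146))) - 1954856 = (-1884445 + (134689 - 1588031)/(1381167 + 8/(-1146))) - 1954856 = (-1884445 - 1453342/(1381167 + 8*(-1/1146))) - 1954856 = (-1884445 - 1453342/(1381167 - 4/573)) - 1954856 = (-1884445 - 1453342/791408687/573) - 1954856 = (-1884445 - 1453342*573/791408687) - 1954856 = (-1884445 - 832764966/791408687) - 1954856 = -1491366975938681/791408687 - 1954856 = -3038456996172753/791408687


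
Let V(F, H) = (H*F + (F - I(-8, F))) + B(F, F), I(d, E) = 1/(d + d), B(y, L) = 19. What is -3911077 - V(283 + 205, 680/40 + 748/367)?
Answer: -23023376111/5872 ≈ -3.9209e+6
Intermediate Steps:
I(d, E) = 1/(2*d)
V(F, H) = 305/16 + F + F*H (V(F, H) = (H*F + (F - 1/(2*(-8)))) + 19 = (F*H + (F - (-1)/(2*8))) + 19 = (F*H + (F - 1*(-1/16))) + 19 = (F*H + (F + 1/16)) + 19 = (F*H + (1/16 + F)) + 19 = (1/16 + F + F*H) + 19 = 305/16 + F + F*H)
-3911077 - V(283 + 205, 680/40 + 748/367) = -3911077 - (305/16 + (283 + 205) + (283 + 205)*(680/40 + 748/367)) = -3911077 - (305/16 + 488 + 488*(680*(1/40) + 748*(1/367))) = -3911077 - (305/16 + 488 + 488*(17 + 748/367)) = -3911077 - (305/16 + 488 + 488*(6987/367)) = -3911077 - (305/16 + 488 + 3409656/367) = -3911077 - 1*57531967/5872 = -3911077 - 57531967/5872 = -23023376111/5872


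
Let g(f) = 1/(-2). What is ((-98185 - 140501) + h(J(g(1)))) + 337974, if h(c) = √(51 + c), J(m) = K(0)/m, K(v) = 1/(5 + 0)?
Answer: 99288 + √1265/5 ≈ 99295.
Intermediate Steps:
K(v) = ⅕ (K(v) = 1/5 = ⅕)
g(f) = -½
J(m) = 1/(5*m)
((-98185 - 140501) + h(J(g(1)))) + 337974 = ((-98185 - 140501) + √(51 + 1/(5*(-½)))) + 337974 = (-238686 + √(51 + (⅕)*(-2))) + 337974 = (-238686 + √(51 - ⅖)) + 337974 = (-238686 + √(253/5)) + 337974 = (-238686 + √1265/5) + 337974 = 99288 + √1265/5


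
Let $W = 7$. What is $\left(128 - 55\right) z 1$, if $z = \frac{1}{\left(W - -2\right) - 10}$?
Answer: $-73$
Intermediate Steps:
$z = -1$ ($z = \frac{1}{\left(7 - -2\right) - 10} = \frac{1}{\left(7 + 2\right) - 10} = \frac{1}{9 - 10} = \frac{1}{-1} = -1$)
$\left(128 - 55\right) z 1 = \left(128 - 55\right) \left(\left(-1\right) 1\right) = 73 \left(-1\right) = -73$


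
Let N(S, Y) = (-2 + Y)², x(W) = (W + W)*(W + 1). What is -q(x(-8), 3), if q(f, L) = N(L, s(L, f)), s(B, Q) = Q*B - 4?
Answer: -108900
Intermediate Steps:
x(W) = 2*W*(1 + W) (x(W) = (2*W)*(1 + W) = 2*W*(1 + W))
s(B, Q) = -4 + B*Q (s(B, Q) = B*Q - 4 = -4 + B*Q)
q(f, L) = (-6 + L*f)² (q(f, L) = (-2 + (-4 + L*f))² = (-6 + L*f)²)
-q(x(-8), 3) = -(-6 + 3*(2*(-8)*(1 - 8)))² = -(-6 + 3*(2*(-8)*(-7)))² = -(-6 + 3*112)² = -(-6 + 336)² = -1*330² = -1*108900 = -108900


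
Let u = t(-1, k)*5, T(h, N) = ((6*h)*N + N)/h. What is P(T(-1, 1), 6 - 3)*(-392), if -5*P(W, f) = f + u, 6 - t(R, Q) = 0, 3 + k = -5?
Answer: 12936/5 ≈ 2587.2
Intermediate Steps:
k = -8 (k = -3 - 5 = -8)
t(R, Q) = 6 (t(R, Q) = 6 - 1*0 = 6 + 0 = 6)
T(h, N) = (N + 6*N*h)/h (T(h, N) = (6*N*h + N)/h = (N + 6*N*h)/h)
u = 30 (u = 6*5 = 30)
P(W, f) = -6 - f/5 (P(W, f) = -(f + 30)/5 = -(30 + f)/5 = -6 - f/5)
P(T(-1, 1), 6 - 3)*(-392) = (-6 - (6 - 3)/5)*(-392) = (-6 - ⅕*3)*(-392) = (-6 - ⅗)*(-392) = -33/5*(-392) = 12936/5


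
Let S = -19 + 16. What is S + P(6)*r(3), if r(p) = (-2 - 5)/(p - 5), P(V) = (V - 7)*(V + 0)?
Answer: -24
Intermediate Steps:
P(V) = V*(-7 + V) (P(V) = (-7 + V)*V = V*(-7 + V))
S = -3
r(p) = -7/(-5 + p)
S + P(6)*r(3) = -3 + (6*(-7 + 6))*(-7/(-5 + 3)) = -3 + (6*(-1))*(-7/(-2)) = -3 - (-42)*(-1)/2 = -3 - 6*7/2 = -3 - 21 = -24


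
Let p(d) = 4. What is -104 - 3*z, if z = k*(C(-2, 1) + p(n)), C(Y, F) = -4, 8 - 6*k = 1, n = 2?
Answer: -104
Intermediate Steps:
k = 7/6 (k = 4/3 - 1/6*1 = 4/3 - 1/6 = 7/6 ≈ 1.1667)
z = 0 (z = 7*(-4 + 4)/6 = (7/6)*0 = 0)
-104 - 3*z = -104 - 3*0 = -104 + 0 = -104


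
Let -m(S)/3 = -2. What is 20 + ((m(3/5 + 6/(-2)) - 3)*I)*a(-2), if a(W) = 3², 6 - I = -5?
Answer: 317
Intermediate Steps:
I = 11 (I = 6 - 1*(-5) = 6 + 5 = 11)
m(S) = 6 (m(S) = -3*(-2) = 6)
a(W) = 9
20 + ((m(3/5 + 6/(-2)) - 3)*I)*a(-2) = 20 + ((6 - 3)*11)*9 = 20 + (3*11)*9 = 20 + 33*9 = 20 + 297 = 317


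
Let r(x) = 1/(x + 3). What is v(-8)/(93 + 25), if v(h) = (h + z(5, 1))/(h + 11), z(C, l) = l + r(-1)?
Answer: -13/708 ≈ -0.018362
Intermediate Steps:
r(x) = 1/(3 + x)
z(C, l) = ½ + l (z(C, l) = l + 1/(3 - 1) = l + 1/2 = l + ½ = ½ + l)
v(h) = (3/2 + h)/(11 + h) (v(h) = (h + (½ + 1))/(h + 11) = (h + 3/2)/(11 + h) = (3/2 + h)/(11 + h))
v(-8)/(93 + 25) = ((3/2 - 8)/(11 - 8))/(93 + 25) = (-13/2/3)/118 = ((⅓)*(-13/2))*(1/118) = -13/6*1/118 = -13/708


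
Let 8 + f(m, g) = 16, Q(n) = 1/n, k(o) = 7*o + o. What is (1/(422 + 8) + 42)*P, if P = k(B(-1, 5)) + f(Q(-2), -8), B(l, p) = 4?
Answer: 72244/43 ≈ 1680.1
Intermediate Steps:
k(o) = 8*o
f(m, g) = 8 (f(m, g) = -8 + 16 = 8)
P = 40 (P = 8*4 + 8 = 32 + 8 = 40)
(1/(422 + 8) + 42)*P = (1/(422 + 8) + 42)*40 = (1/430 + 42)*40 = (18061/430)*40 = 72244/43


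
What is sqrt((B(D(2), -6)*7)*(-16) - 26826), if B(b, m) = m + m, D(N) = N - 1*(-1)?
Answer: I*sqrt(25482) ≈ 159.63*I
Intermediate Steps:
D(N) = 1 + N (D(N) = N + 1 = 1 + N)
B(b, m) = 2*m
sqrt((B(D(2), -6)*7)*(-16) - 26826) = sqrt(((2*(-6))*7)*(-16) - 26826) = sqrt(-12*7*(-16) - 26826) = sqrt(-84*(-16) - 26826) = sqrt(1344 - 26826) = sqrt(-25482) = I*sqrt(25482)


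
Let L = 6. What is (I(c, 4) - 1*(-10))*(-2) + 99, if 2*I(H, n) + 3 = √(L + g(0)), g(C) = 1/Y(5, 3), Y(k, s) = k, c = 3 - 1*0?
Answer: 82 - √155/5 ≈ 79.510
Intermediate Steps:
c = 3 (c = 3 + 0 = 3)
g(C) = ⅕ (g(C) = 1/5 = ⅕)
I(H, n) = -3/2 + √155/10 (I(H, n) = -3/2 + √(6 + ⅕)/2 = -3/2 + √(31/5)/2 = -3/2 + (√155/5)/2 = -3/2 + √155/10)
(I(c, 4) - 1*(-10))*(-2) + 99 = ((-3/2 + √155/10) - 1*(-10))*(-2) + 99 = ((-3/2 + √155/10) + 10)*(-2) + 99 = (17/2 + √155/10)*(-2) + 99 = (-17 - √155/5) + 99 = 82 - √155/5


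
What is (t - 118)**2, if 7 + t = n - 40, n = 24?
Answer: 19881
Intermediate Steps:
t = -23 (t = -7 + (24 - 40) = -7 - 16 = -23)
(t - 118)**2 = (-23 - 118)**2 = (-141)**2 = 19881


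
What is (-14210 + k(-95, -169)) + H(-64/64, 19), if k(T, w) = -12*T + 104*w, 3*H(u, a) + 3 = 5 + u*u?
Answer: -30645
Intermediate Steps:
H(u, a) = 2/3 + u**2/3 (H(u, a) = -1 + (5 + u*u)/3 = -1 + (5 + u**2)/3 = -1 + (5/3 + u**2/3) = 2/3 + u**2/3)
(-14210 + k(-95, -169)) + H(-64/64, 19) = (-14210 + (-12*(-95) + 104*(-169))) + (2/3 + (-64/64)**2/3) = (-14210 + (1140 - 17576)) + (2/3 + (-64*1/64)**2/3) = (-14210 - 16436) + (2/3 + (1/3)*(-1)**2) = -30646 + (2/3 + (1/3)*1) = -30646 + (2/3 + 1/3) = -30646 + 1 = -30645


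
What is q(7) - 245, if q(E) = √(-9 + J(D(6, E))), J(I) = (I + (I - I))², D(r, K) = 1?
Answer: -245 + 2*I*√2 ≈ -245.0 + 2.8284*I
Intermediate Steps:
J(I) = I² (J(I) = (I + 0)² = I²)
q(E) = 2*I*√2 (q(E) = √(-9 + 1²) = √(-9 + 1) = √(-8) = 2*I*√2)
q(7) - 245 = 2*I*√2 - 245 = -245 + 2*I*√2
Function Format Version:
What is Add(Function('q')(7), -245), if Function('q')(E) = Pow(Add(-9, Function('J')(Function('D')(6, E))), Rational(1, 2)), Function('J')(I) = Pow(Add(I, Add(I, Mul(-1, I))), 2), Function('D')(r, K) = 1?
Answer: Add(-245, Mul(2, I, Pow(2, Rational(1, 2)))) ≈ Add(-245.00, Mul(2.8284, I))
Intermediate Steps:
Function('J')(I) = Pow(I, 2) (Function('J')(I) = Pow(Add(I, 0), 2) = Pow(I, 2))
Function('q')(E) = Mul(2, I, Pow(2, Rational(1, 2))) (Function('q')(E) = Pow(Add(-9, Pow(1, 2)), Rational(1, 2)) = Pow(Add(-9, 1), Rational(1, 2)) = Pow(-8, Rational(1, 2)) = Mul(2, I, Pow(2, Rational(1, 2))))
Add(Function('q')(7), -245) = Add(Mul(2, I, Pow(2, Rational(1, 2))), -245) = Add(-245, Mul(2, I, Pow(2, Rational(1, 2))))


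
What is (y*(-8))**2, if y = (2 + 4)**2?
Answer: 82944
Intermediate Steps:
y = 36 (y = 6**2 = 36)
(y*(-8))**2 = (36*(-8))**2 = (-288)**2 = 82944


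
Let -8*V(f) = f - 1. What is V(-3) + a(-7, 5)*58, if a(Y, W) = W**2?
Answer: 2901/2 ≈ 1450.5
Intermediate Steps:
V(f) = 1/8 - f/8 (V(f) = -(f - 1)/8 = -(-1 + f)/8 = 1/8 - f/8)
V(-3) + a(-7, 5)*58 = (1/8 - 1/8*(-3)) + 5**2*58 = (1/8 + 3/8) + 25*58 = 1/2 + 1450 = 2901/2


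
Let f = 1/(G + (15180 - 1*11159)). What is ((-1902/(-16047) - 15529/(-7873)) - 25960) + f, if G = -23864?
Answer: -21691515163358408/835641849711 ≈ -25958.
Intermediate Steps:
f = -1/19843 (f = 1/(-23864 + (15180 - 1*11159)) = 1/(-23864 + (15180 - 11159)) = 1/(-23864 + 4021) = 1/(-19843) = -1/19843 ≈ -5.0396e-5)
((-1902/(-16047) - 15529/(-7873)) - 25960) + f = ((-1902/(-16047) - 15529/(-7873)) - 25960) - 1/19843 = ((-1902*(-1/16047) - 15529*(-1/7873)) - 25960) - 1/19843 = ((634/5349 + 15529/7873) - 25960) - 1/19843 = (88056103/42112677 - 25960) - 1/19843 = -1093157038817/42112677 - 1/19843 = -21691515163358408/835641849711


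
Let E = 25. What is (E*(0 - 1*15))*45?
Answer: -16875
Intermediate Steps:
(E*(0 - 1*15))*45 = (25*(0 - 1*15))*45 = (25*(0 - 15))*45 = (25*(-15))*45 = -375*45 = -16875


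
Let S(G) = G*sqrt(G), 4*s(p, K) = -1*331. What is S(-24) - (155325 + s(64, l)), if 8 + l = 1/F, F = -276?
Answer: -620969/4 - 48*I*sqrt(6) ≈ -1.5524e+5 - 117.58*I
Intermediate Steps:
l = -2209/276 (l = -8 + 1/(-276) = -8 - 1/276 = -2209/276 ≈ -8.0036)
s(p, K) = -331/4 (s(p, K) = (-1*331)/4 = (1/4)*(-331) = -331/4)
S(G) = G**(3/2)
S(-24) - (155325 + s(64, l)) = (-24)**(3/2) - (155325 - 331/4) = -48*I*sqrt(6) - 1*620969/4 = -48*I*sqrt(6) - 620969/4 = -620969/4 - 48*I*sqrt(6)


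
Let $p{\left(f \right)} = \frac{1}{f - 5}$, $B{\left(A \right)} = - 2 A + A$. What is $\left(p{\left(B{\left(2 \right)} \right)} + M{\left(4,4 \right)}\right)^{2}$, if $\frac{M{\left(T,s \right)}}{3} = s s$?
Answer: $\frac{112225}{49} \approx 2290.3$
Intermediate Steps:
$B{\left(A \right)} = - A$
$p{\left(f \right)} = \frac{1}{-5 + f}$
$M{\left(T,s \right)} = 3 s^{2}$ ($M{\left(T,s \right)} = 3 s s = 3 s^{2}$)
$\left(p{\left(B{\left(2 \right)} \right)} + M{\left(4,4 \right)}\right)^{2} = \left(\frac{1}{-5 - 2} + 3 \cdot 4^{2}\right)^{2} = \left(\frac{1}{-5 - 2} + 3 \cdot 16\right)^{2} = \left(\frac{1}{-7} + 48\right)^{2} = \left(- \frac{1}{7} + 48\right)^{2} = \left(\frac{335}{7}\right)^{2} = \frac{112225}{49}$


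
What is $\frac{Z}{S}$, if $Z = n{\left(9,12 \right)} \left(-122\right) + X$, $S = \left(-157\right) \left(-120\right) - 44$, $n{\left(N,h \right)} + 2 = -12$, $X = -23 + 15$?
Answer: $\frac{425}{4699} \approx 0.090445$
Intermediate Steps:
$X = -8$
$n{\left(N,h \right)} = -14$ ($n{\left(N,h \right)} = -2 - 12 = -14$)
$S = 18796$ ($S = 18840 - 44 = 18796$)
$Z = 1700$ ($Z = \left(-14\right) \left(-122\right) - 8 = 1708 - 8 = 1700$)
$\frac{Z}{S} = \frac{1700}{18796} = 1700 \cdot \frac{1}{18796} = \frac{425}{4699}$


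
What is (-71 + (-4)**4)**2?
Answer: 34225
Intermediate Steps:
(-71 + (-4)**4)**2 = (-71 + 256)**2 = 185**2 = 34225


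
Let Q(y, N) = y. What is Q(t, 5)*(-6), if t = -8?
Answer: 48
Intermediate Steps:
Q(t, 5)*(-6) = -8*(-6) = 48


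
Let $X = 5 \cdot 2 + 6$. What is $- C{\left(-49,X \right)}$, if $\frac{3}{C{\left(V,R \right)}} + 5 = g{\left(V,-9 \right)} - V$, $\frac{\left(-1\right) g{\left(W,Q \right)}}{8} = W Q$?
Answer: $\frac{3}{3484} \approx 0.00086108$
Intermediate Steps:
$g{\left(W,Q \right)} = - 8 Q W$ ($g{\left(W,Q \right)} = - 8 W Q = - 8 Q W$)
$X = 16$ ($X = 10 + 6 = 16$)
$C{\left(V,R \right)} = \frac{3}{-5 + 71 V}$ ($C{\left(V,R \right)} = \frac{3}{-5 - - 71 V} = \frac{3}{-5 + \left(72 V - V\right)} = \frac{3}{-5 + 71 V}$)
$- C{\left(-49,X \right)} = - \frac{3}{-5 + 71 \left(-49\right)} = - \frac{3}{-5 - 3479} = - \frac{3}{-3484} = - \frac{3 \left(-1\right)}{3484} = \left(-1\right) \left(- \frac{3}{3484}\right) = \frac{3}{3484}$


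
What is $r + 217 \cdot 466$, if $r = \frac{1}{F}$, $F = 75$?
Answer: $\frac{7584151}{75} \approx 1.0112 \cdot 10^{5}$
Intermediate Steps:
$r = \frac{1}{75} \approx 0.013333$
$r + 217 \cdot 466 = \frac{1}{75} + 217 \cdot 466 = \frac{1}{75} + 101122 = \frac{7584151}{75}$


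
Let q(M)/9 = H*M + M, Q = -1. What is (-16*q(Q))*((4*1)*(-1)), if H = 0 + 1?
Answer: -1152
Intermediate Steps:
H = 1
q(M) = 18*M (q(M) = 9*(1*M + M) = 9*(M + M) = 9*(2*M) = 18*M)
(-16*q(Q))*((4*1)*(-1)) = (-288*(-1))*((4*1)*(-1)) = (-16*(-18))*(4*(-1)) = 288*(-4) = -1152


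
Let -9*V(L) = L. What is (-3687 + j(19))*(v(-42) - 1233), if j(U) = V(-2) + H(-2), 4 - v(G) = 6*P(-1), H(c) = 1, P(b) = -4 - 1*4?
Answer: 39176132/9 ≈ 4.3529e+6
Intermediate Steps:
P(b) = -8 (P(b) = -4 - 4 = -8)
V(L) = -L/9
v(G) = 52 (v(G) = 4 - 6*(-8) = 4 - 1*(-48) = 4 + 48 = 52)
j(U) = 11/9 (j(U) = -⅑*(-2) + 1 = 2/9 + 1 = 11/9)
(-3687 + j(19))*(v(-42) - 1233) = (-3687 + 11/9)*(52 - 1233) = -33172/9*(-1181) = 39176132/9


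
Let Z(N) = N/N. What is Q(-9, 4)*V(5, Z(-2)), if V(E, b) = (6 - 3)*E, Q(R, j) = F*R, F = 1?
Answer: -135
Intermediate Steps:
Q(R, j) = R (Q(R, j) = 1*R = R)
Z(N) = 1
V(E, b) = 3*E
Q(-9, 4)*V(5, Z(-2)) = -27*5 = -9*15 = -135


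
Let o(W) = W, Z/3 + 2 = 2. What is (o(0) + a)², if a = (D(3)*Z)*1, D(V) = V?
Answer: 0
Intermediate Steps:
Z = 0 (Z = -6 + 3*2 = -6 + 6 = 0)
a = 0 (a = (3*0)*1 = 0*1 = 0)
(o(0) + a)² = (0 + 0)² = 0² = 0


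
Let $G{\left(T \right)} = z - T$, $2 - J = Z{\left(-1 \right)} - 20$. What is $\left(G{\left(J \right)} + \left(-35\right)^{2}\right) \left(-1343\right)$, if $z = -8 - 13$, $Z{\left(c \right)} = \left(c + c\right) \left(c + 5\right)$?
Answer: $-1576682$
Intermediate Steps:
$Z{\left(c \right)} = 2 c \left(5 + c\right)$
$z = -21$
$J = 30$ ($J = 2 - \left(2 \left(-1\right) \left(5 - 1\right) - 20\right) = 2 - \left(2 \left(-1\right) 4 - 20\right) = 2 - \left(-8 - 20\right) = 2 - -28 = 2 + 28 = 30$)
$G{\left(T \right)} = -21 - T$
$\left(G{\left(J \right)} + \left(-35\right)^{2}\right) \left(-1343\right) = \left(\left(-21 - 30\right) + \left(-35\right)^{2}\right) \left(-1343\right) = \left(\left(-21 - 30\right) + 1225\right) \left(-1343\right) = \left(-51 + 1225\right) \left(-1343\right) = 1174 \left(-1343\right) = -1576682$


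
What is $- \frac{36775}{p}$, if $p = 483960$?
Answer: $- \frac{7355}{96792} \approx -0.075988$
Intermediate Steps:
$- \frac{36775}{p} = - \frac{36775}{483960} = \left(-36775\right) \frac{1}{483960} = - \frac{7355}{96792}$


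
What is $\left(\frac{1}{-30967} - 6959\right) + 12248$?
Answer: $\frac{163784462}{30967} \approx 5289.0$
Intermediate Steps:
$\left(\frac{1}{-30967} - 6959\right) + 12248 = \left(- \frac{1}{30967} - 6959\right) + 12248 = - \frac{215499354}{30967} + 12248 = \frac{163784462}{30967}$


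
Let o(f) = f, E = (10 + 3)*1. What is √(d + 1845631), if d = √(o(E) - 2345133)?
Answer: √(1845631 + 4*I*√146570) ≈ 1358.5 + 0.564*I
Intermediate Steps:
E = 13 (E = 13*1 = 13)
d = 4*I*√146570 (d = √(13 - 2345133) = √(-2345120) = 4*I*√146570 ≈ 1531.4*I)
√(d + 1845631) = √(4*I*√146570 + 1845631) = √(1845631 + 4*I*√146570)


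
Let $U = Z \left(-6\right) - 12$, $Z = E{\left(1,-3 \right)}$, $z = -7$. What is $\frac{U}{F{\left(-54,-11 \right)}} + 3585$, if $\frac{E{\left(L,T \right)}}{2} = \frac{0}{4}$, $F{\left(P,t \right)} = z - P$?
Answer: $\frac{168483}{47} \approx 3584.7$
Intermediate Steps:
$F{\left(P,t \right)} = -7 - P$
$E{\left(L,T \right)} = 0$ ($E{\left(L,T \right)} = 2 \cdot \frac{0}{4} = 2 \cdot 0 \cdot \frac{1}{4} = 2 \cdot 0 = 0$)
$Z = 0$
$U = -12$ ($U = 0 \left(-6\right) - 12 = 0 - 12 = -12$)
$\frac{U}{F{\left(-54,-11 \right)}} + 3585 = - \frac{12}{-7 - -54} + 3585 = - \frac{12}{-7 + 54} + 3585 = - \frac{12}{47} + 3585 = \frac{168483}{47}$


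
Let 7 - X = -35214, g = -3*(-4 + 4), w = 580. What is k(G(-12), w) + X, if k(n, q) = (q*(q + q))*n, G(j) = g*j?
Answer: 35221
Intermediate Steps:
g = 0 (g = -3*0 = 0)
G(j) = 0 (G(j) = 0*j = 0)
k(n, q) = 2*n*q**2 (k(n, q) = (q*(2*q))*n = (2*q**2)*n = 2*n*q**2)
X = 35221 (X = 7 - 1*(-35214) = 7 + 35214 = 35221)
k(G(-12), w) + X = 2*0*580**2 + 35221 = 2*0*336400 + 35221 = 0 + 35221 = 35221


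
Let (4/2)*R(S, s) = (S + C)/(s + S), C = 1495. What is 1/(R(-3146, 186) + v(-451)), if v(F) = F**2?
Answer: 5920/1204135571 ≈ 4.9164e-6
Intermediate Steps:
R(S, s) = (1495 + S)/(2*(S + s)) (R(S, s) = ((S + 1495)/(s + S))/2 = ((1495 + S)/(S + s))/2 = (1495 + S)/(2*(S + s)))
1/(R(-3146, 186) + v(-451)) = 1/((1495 - 3146)/(2*(-3146 + 186)) + (-451)**2) = 1/((1/2)*(-1651)/(-2960) + 203401) = 1/((1/2)*(-1/2960)*(-1651) + 203401) = 1/(1651/5920 + 203401) = 1/(1204135571/5920) = 5920/1204135571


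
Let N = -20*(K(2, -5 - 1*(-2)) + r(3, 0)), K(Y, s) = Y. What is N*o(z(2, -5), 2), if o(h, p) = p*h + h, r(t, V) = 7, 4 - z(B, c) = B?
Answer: -1080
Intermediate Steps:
z(B, c) = 4 - B
o(h, p) = h + h*p (o(h, p) = h*p + h = h + h*p)
N = -180 (N = -20*(2 + 7) = -20*9 = -180)
N*o(z(2, -5), 2) = -180*(4 - 1*2)*(1 + 2) = -180*(4 - 2)*3 = -360*3 = -180*6 = -1080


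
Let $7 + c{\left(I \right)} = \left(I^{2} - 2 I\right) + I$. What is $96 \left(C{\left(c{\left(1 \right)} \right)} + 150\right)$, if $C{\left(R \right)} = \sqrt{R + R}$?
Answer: $14400 + 96 i \sqrt{14} \approx 14400.0 + 359.2 i$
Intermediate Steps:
$c{\left(I \right)} = -7 + I^{2} - I$ ($c{\left(I \right)} = -7 + \left(\left(I^{2} - 2 I\right) + I\right) = -7 + \left(I^{2} - I\right) = -7 + I^{2} - I$)
$C{\left(R \right)} = \sqrt{2} \sqrt{R}$ ($C{\left(R \right)} = \sqrt{2 R} = \sqrt{2} \sqrt{R}$)
$96 \left(C{\left(c{\left(1 \right)} \right)} + 150\right) = 96 \left(\sqrt{2} \sqrt{-7 + 1^{2} - 1} + 150\right) = 96 \left(\sqrt{2} \sqrt{-7 + 1 - 1} + 150\right) = 96 \left(\sqrt{2} \sqrt{-7} + 150\right) = 96 \left(\sqrt{2} i \sqrt{7} + 150\right) = 96 \left(i \sqrt{14} + 150\right) = 96 \left(150 + i \sqrt{14}\right) = 14400 + 96 i \sqrt{14}$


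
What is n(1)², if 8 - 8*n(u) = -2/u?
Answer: 25/16 ≈ 1.5625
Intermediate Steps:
n(u) = 1 + 1/(4*u) (n(u) = 1 - (-1)*2/u/8 = 1 - (-1)/(4*u) = 1 + 1/(4*u))
n(1)² = ((¼ + 1)/1)² = (1*(5/4))² = (5/4)² = 25/16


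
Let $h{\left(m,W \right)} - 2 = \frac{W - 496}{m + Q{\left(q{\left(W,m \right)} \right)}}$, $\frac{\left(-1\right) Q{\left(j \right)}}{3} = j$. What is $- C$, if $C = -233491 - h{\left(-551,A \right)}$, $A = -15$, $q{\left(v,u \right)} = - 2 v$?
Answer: $\frac{149669524}{641} \approx 2.3349 \cdot 10^{5}$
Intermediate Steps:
$Q{\left(j \right)} = - 3 j$
$h{\left(m,W \right)} = 2 + \frac{-496 + W}{m + 6 W}$ ($h{\left(m,W \right)} = 2 + \frac{W - 496}{m - 3 \left(- 2 W\right)} = 2 + \frac{-496 + W}{m + 6 W}$)
$C = - \frac{149669524}{641}$ ($C = -233491 - \frac{-496 + 2 \left(-551\right) + 13 \left(-15\right)}{-551 + 6 \left(-15\right)} = -233491 - \frac{-496 - 1102 - 195}{-551 - 90} = -233491 - \frac{1}{-641} \left(-1793\right) = -233491 - \left(- \frac{1}{641}\right) \left(-1793\right) = -233491 - \frac{1793}{641} = - \frac{149669524}{641} \approx -2.3349 \cdot 10^{5}$)
$- C = \left(-1\right) \left(- \frac{149669524}{641}\right) = \frac{149669524}{641}$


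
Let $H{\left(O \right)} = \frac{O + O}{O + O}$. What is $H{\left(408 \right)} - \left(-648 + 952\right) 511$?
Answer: $-155343$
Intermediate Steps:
$H{\left(O \right)} = 1$ ($H{\left(O \right)} = \frac{2 O}{2 O} = 2 O \frac{1}{2 O} = 1$)
$H{\left(408 \right)} - \left(-648 + 952\right) 511 = 1 - \left(-648 + 952\right) 511 = 1 - 304 \cdot 511 = 1 - 155344 = -155343$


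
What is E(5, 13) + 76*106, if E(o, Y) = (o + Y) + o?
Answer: 8079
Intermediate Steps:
E(o, Y) = Y + 2*o (E(o, Y) = (Y + o) + o = Y + 2*o)
E(5, 13) + 76*106 = (13 + 2*5) + 76*106 = (13 + 10) + 8056 = 23 + 8056 = 8079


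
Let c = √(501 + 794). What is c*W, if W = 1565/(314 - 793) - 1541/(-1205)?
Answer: -1147686*√1295/577195 ≈ -71.554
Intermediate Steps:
c = √1295 ≈ 35.986
W = -1147686/577195 (W = 1565/(-479) - 1541*(-1/1205) = 1565*(-1/479) + 1541/1205 = -1565/479 + 1541/1205 = -1147686/577195 ≈ -1.9884)
c*W = √1295*(-1147686/577195) = -1147686*√1295/577195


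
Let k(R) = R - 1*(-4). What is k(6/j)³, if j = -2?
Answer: 1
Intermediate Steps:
k(R) = 4 + R (k(R) = R + 4 = 4 + R)
k(6/j)³ = (4 + 6/(-2))³ = (4 + 6*(-½))³ = (4 - 3)³ = 1³ = 1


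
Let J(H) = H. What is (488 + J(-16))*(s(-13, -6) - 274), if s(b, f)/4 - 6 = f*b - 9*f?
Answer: 131216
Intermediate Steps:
s(b, f) = 24 - 36*f + 4*b*f (s(b, f) = 24 + 4*(f*b - 9*f) = 24 + 4*(b*f - 9*f) = 24 + 4*(-9*f + b*f) = 24 + (-36*f + 4*b*f) = 24 - 36*f + 4*b*f)
(488 + J(-16))*(s(-13, -6) - 274) = (488 - 16)*((24 - 36*(-6) + 4*(-13)*(-6)) - 274) = 472*((24 + 216 + 312) - 274) = 472*(552 - 274) = 472*278 = 131216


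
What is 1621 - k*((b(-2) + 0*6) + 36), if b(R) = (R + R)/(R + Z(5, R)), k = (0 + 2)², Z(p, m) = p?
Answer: 4447/3 ≈ 1482.3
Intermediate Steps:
k = 4 (k = 2² = 4)
b(R) = 2*R/(5 + R) (b(R) = (R + R)/(R + 5) = (2*R)/(5 + R) = 2*R/(5 + R))
1621 - k*((b(-2) + 0*6) + 36) = 1621 - 4*((2*(-2)/(5 - 2) + 0*6) + 36) = 1621 - 4*((2*(-2)/3 + 0) + 36) = 1621 - 4*((2*(-2)*(⅓) + 0) + 36) = 1621 - 4*((-4/3 + 0) + 36) = 1621 - 4*(-4/3 + 36) = 1621 - 4*104/3 = 1621 - 1*416/3 = 1621 - 416/3 = 4447/3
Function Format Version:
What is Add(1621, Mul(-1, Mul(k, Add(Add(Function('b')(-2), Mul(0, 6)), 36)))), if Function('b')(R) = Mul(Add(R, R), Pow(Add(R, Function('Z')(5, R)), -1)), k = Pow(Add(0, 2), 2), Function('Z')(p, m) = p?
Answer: Rational(4447, 3) ≈ 1482.3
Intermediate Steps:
k = 4 (k = Pow(2, 2) = 4)
Function('b')(R) = Mul(2, R, Pow(Add(5, R), -1)) (Function('b')(R) = Mul(Add(R, R), Pow(Add(R, 5), -1)) = Mul(Mul(2, R), Pow(Add(5, R), -1)) = Mul(2, R, Pow(Add(5, R), -1)))
Add(1621, Mul(-1, Mul(k, Add(Add(Function('b')(-2), Mul(0, 6)), 36)))) = Add(1621, Mul(-1, Mul(4, Add(Add(Mul(2, -2, Pow(Add(5, -2), -1)), Mul(0, 6)), 36)))) = Add(1621, Mul(-1, Mul(4, Add(Add(Mul(2, -2, Pow(3, -1)), 0), 36)))) = Add(1621, Mul(-1, Mul(4, Add(Add(Mul(2, -2, Rational(1, 3)), 0), 36)))) = Add(1621, Mul(-1, Mul(4, Add(Add(Rational(-4, 3), 0), 36)))) = Add(1621, Mul(-1, Mul(4, Add(Rational(-4, 3), 36)))) = Add(1621, Mul(-1, Mul(4, Rational(104, 3)))) = Add(1621, Mul(-1, Rational(416, 3))) = Add(1621, Rational(-416, 3)) = Rational(4447, 3)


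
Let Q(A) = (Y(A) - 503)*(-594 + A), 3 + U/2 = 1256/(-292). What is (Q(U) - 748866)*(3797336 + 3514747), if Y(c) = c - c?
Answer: -236326039962522/73 ≈ -3.2373e+12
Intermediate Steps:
Y(c) = 0
U = -1066/73 (U = -6 + 2*(1256/(-292)) = -6 + 2*(1256*(-1/292)) = -6 + 2*(-314/73) = -6 - 628/73 = -1066/73 ≈ -14.603)
Q(A) = 298782 - 503*A (Q(A) = (0 - 503)*(-594 + A) = -503*(-594 + A) = 298782 - 503*A)
(Q(U) - 748866)*(3797336 + 3514747) = ((298782 - 503*(-1066/73)) - 748866)*(3797336 + 3514747) = ((298782 + 536198/73) - 748866)*7312083 = (22347284/73 - 748866)*7312083 = -32319934/73*7312083 = -236326039962522/73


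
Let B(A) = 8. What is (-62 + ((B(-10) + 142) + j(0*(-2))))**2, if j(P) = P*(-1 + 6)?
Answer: 7744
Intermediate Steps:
j(P) = 5*P (j(P) = P*5 = 5*P)
(-62 + ((B(-10) + 142) + j(0*(-2))))**2 = (-62 + ((8 + 142) + 5*(0*(-2))))**2 = (-62 + (150 + 5*0))**2 = (-62 + (150 + 0))**2 = (-62 + 150)**2 = 88**2 = 7744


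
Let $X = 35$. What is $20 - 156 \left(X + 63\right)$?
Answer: $-15268$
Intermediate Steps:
$20 - 156 \left(X + 63\right) = 20 - 156 \left(35 + 63\right) = 20 - 15288 = -15268$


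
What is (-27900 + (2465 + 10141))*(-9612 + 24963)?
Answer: -234778194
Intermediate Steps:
(-27900 + (2465 + 10141))*(-9612 + 24963) = (-27900 + 12606)*15351 = -15294*15351 = -234778194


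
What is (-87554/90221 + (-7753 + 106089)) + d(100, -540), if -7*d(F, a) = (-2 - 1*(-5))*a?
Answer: 62249350934/631547 ≈ 98567.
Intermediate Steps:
d(F, a) = -3*a/7 (d(F, a) = -(-2 - 1*(-5))*a/7 = -(-2 + 5)*a/7 = -3*a/7)
(-87554/90221 + (-7753 + 106089)) + d(100, -540) = (-87554/90221 + (-7753 + 106089)) - 3/7*(-540) = (-87554*1/90221 + 98336) + 1620/7 = (-87554/90221 + 98336) + 1620/7 = 8871884702/90221 + 1620/7 = 62249350934/631547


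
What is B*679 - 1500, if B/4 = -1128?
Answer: -3065148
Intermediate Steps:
B = -4512 (B = 4*(-1128) = -4512)
B*679 - 1500 = -4512*679 - 1500 = -3063648 - 1500 = -3065148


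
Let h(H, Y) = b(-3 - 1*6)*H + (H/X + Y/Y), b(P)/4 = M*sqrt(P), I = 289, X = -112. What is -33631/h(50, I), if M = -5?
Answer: -4491032/2171076997 - 24338496000*I/2171076997 ≈ -0.0020686 - 11.21*I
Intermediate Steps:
b(P) = -20*sqrt(P) (b(P) = 4*(-5*sqrt(P)) = -20*sqrt(P))
h(H, Y) = 1 - H/112 - 60*I*H (h(H, Y) = (-20*sqrt(-3 - 1*6))*H + (H/(-112) + Y/Y) = (-20*sqrt(-3 - 6))*H + (H*(-1/112) + 1) = (-60*I)*H + (-H/112 + 1) = (-60*I)*H + (1 - H/112) = -60*I*H + (1 - H/112) = 1 - H/112 - 60*I*H)
-33631/h(50, I) = -33631/(1 - 1/112*50 - 60*I*50) = -33631/(1 - 25/56 - 3000*I) = -33631*3136*(31/56 + 3000*I)/28224000961 = -8112832*(31/56 + 3000*I)/2171076997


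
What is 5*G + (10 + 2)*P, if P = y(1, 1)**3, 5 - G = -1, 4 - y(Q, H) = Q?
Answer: 354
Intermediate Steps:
y(Q, H) = 4 - Q
G = 6 (G = 5 - 1*(-1) = 5 + 1 = 6)
P = 27 (P = (4 - 1*1)**3 = (4 - 1)**3 = 3**3 = 27)
5*G + (10 + 2)*P = 5*6 + (10 + 2)*27 = 30 + 12*27 = 30 + 324 = 354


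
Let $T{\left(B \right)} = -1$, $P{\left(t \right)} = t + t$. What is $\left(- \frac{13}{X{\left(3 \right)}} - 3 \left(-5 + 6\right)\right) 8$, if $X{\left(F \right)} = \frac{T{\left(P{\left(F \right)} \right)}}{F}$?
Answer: $288$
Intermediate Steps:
$P{\left(t \right)} = 2 t$
$X{\left(F \right)} = - \frac{1}{F}$
$\left(- \frac{13}{X{\left(3 \right)}} - 3 \left(-5 + 6\right)\right) 8 = \left(- \frac{13}{\left(-1\right) \frac{1}{3}} - 3 \left(-5 + 6\right)\right) 8 = \left(- \frac{13}{\left(-1\right) \frac{1}{3}} - 3\right) 8 = \left(- \frac{13}{- \frac{1}{3}} - 3\right) 8 = \left(\left(-13\right) \left(-3\right) - 3\right) 8 = \left(39 - 3\right) 8 = 36 \cdot 8 = 288$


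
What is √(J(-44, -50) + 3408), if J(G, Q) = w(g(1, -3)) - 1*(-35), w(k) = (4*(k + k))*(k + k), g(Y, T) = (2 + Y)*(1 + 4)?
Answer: √7043 ≈ 83.923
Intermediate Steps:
g(Y, T) = 10 + 5*Y (g(Y, T) = (2 + Y)*5 = 10 + 5*Y)
w(k) = 16*k² (w(k) = (4*(2*k))*(2*k) = (8*k)*(2*k) = 16*k²)
J(G, Q) = 3635 (J(G, Q) = 16*(10 + 5*1)² - 1*(-35) = 16*(10 + 5)² + 35 = 16*15² + 35 = 16*225 + 35 = 3600 + 35 = 3635)
√(J(-44, -50) + 3408) = √(3635 + 3408) = √7043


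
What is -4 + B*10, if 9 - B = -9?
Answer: 176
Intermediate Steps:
B = 18 (B = 9 - 1*(-9) = 9 + 9 = 18)
-4 + B*10 = -4 + 18*10 = -4 + 180 = 176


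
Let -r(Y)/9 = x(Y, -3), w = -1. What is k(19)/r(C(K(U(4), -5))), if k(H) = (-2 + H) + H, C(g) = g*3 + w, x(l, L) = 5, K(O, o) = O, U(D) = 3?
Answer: -4/5 ≈ -0.80000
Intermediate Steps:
C(g) = -1 + 3*g (C(g) = g*3 - 1 = 3*g - 1 = -1 + 3*g)
r(Y) = -45 (r(Y) = -9*5 = -45)
k(H) = -2 + 2*H
k(19)/r(C(K(U(4), -5))) = (-2 + 2*19)/(-45) = (-2 + 38)*(-1/45) = 36*(-1/45) = -4/5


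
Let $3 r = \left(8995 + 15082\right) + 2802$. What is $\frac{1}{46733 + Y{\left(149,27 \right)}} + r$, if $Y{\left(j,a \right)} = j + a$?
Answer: $\frac{1260867014}{140727} \approx 8959.7$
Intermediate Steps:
$Y{\left(j,a \right)} = a + j$
$r = \frac{26879}{3}$ ($r = \frac{\left(8995 + 15082\right) + 2802}{3} = \frac{24077 + 2802}{3} = \frac{1}{3} \cdot 26879 = \frac{26879}{3} \approx 8959.7$)
$\frac{1}{46733 + Y{\left(149,27 \right)}} + r = \frac{1}{46733 + \left(27 + 149\right)} + \frac{26879}{3} = \frac{1}{46733 + 176} + \frac{26879}{3} = \frac{1}{46909} + \frac{26879}{3} = \frac{1260867014}{140727}$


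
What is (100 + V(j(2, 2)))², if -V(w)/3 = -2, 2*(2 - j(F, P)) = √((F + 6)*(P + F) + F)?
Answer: 11236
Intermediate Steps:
j(F, P) = 2 - √(F + (6 + F)*(F + P))/2 (j(F, P) = 2 - √((F + 6)*(P + F) + F)/2 = 2 - √((6 + F)*(F + P) + F)/2 = 2 - √(F + (6 + F)*(F + P))/2)
V(w) = 6 (V(w) = -3*(-2) = 6)
(100 + V(j(2, 2)))² = (100 + 6)² = 106² = 11236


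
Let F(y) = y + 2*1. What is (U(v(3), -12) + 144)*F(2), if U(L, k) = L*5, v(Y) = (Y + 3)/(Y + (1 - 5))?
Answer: 456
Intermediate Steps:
v(Y) = (3 + Y)/(-4 + Y) (v(Y) = (3 + Y)/(Y - 4) = (3 + Y)/(-4 + Y))
F(y) = 2 + y (F(y) = y + 2 = 2 + y)
U(L, k) = 5*L
(U(v(3), -12) + 144)*F(2) = (5*((3 + 3)/(-4 + 3)) + 144)*(2 + 2) = (5*(6/(-1)) + 144)*4 = (5*(-1*6) + 144)*4 = (5*(-6) + 144)*4 = (-30 + 144)*4 = 114*4 = 456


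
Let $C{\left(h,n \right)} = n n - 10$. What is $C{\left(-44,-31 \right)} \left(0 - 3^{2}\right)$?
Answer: $-8559$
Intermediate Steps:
$C{\left(h,n \right)} = -10 + n^{2}$ ($C{\left(h,n \right)} = n^{2} - 10 = -10 + n^{2}$)
$C{\left(-44,-31 \right)} \left(0 - 3^{2}\right) = \left(-10 + \left(-31\right)^{2}\right) \left(0 - 3^{2}\right) = \left(-10 + 961\right) \left(0 - 9\right) = 951 \left(0 - 9\right) = 951 \left(-9\right) = -8559$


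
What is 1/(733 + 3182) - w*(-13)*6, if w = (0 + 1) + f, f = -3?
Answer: -610739/3915 ≈ -156.00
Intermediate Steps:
w = -2 (w = (0 + 1) - 3 = 1 - 3 = -2)
1/(733 + 3182) - w*(-13)*6 = 1/(733 + 3182) - (-2*(-13))*6 = 1/3915 - 26*6 = 1/3915 - 1*156 = 1/3915 - 156 = -610739/3915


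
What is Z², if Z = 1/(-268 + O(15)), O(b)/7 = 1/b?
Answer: 225/16104169 ≈ 1.3972e-5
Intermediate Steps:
O(b) = 7/b
Z = -15/4013 (Z = 1/(-268 + 7/15) = 1/(-4013/15) = -15/4013 ≈ -0.0037379)
Z² = (-15/4013)² = 225/16104169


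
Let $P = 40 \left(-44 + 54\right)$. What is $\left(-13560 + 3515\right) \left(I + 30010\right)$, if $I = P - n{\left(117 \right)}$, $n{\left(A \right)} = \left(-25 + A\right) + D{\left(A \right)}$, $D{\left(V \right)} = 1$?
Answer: $-304534265$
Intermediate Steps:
$n{\left(A \right)} = -24 + A$ ($n{\left(A \right)} = \left(-25 + A\right) + 1 = -24 + A$)
$P = 400$ ($P = 40 \cdot 10 = 400$)
$I = 307$ ($I = 400 - \left(-24 + 117\right) = 400 - 93 = 307$)
$\left(-13560 + 3515\right) \left(I + 30010\right) = \left(-13560 + 3515\right) \left(307 + 30010\right) = \left(-10045\right) 30317 = -304534265$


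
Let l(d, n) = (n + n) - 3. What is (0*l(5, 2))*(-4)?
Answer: 0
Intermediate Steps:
l(d, n) = -3 + 2*n (l(d, n) = 2*n - 3 = -3 + 2*n)
(0*l(5, 2))*(-4) = (0*(-3 + 2*2))*(-4) = (0*(-3 + 4))*(-4) = (0*1)*(-4) = 0*(-4) = 0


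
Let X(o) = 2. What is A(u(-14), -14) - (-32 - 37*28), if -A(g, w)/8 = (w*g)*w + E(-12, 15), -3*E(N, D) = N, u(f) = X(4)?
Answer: -2100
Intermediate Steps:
u(f) = 2
E(N, D) = -N/3
A(g, w) = -32 - 8*g*w**2 (A(g, w) = -8*((w*g)*w - 1/3*(-12)) = -8*((g*w)*w + 4) = -8*(g*w**2 + 4) = -8*(4 + g*w**2) = -32 - 8*g*w**2)
A(u(-14), -14) - (-32 - 37*28) = (-32 - 8*2*(-14)**2) - (-32 - 37*28) = (-32 - 8*2*196) - (-32 - 1036) = (-32 - 3136) - 1*(-1068) = -3168 + 1068 = -2100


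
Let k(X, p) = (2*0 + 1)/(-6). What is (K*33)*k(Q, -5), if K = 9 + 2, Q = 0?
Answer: -121/2 ≈ -60.500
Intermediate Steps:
K = 11
k(X, p) = -⅙ (k(X, p) = (0 + 1)*(-⅙) = 1*(-⅙) = -⅙)
(K*33)*k(Q, -5) = (11*33)*(-⅙) = 363*(-⅙) = -121/2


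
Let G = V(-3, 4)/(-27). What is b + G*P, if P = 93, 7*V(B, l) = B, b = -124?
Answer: -2573/21 ≈ -122.52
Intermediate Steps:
V(B, l) = B/7
G = 1/63 (G = ((⅐)*(-3))/(-27) = -3/7*(-1/27) = 1/63 ≈ 0.015873)
b + G*P = -124 + (1/63)*93 = -124 + 31/21 = -2573/21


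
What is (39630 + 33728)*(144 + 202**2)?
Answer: 3003863384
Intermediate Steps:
(39630 + 33728)*(144 + 202**2) = 73358*(144 + 40804) = 73358*40948 = 3003863384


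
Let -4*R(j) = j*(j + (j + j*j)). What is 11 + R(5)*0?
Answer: 11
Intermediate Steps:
R(j) = -j*(j**2 + 2*j)/4 (R(j) = -j*(j + (j + j*j))/4 = -j*(j + (j + j**2))/4 = -j*(j**2 + 2*j)/4)
11 + R(5)*0 = 11 + ((1/4)*5**2*(-2 - 1*5))*0 = 11 + ((1/4)*25*(-2 - 5))*0 = 11 + ((1/4)*25*(-7))*0 = 11 - 175/4*0 = 11 + 0 = 11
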